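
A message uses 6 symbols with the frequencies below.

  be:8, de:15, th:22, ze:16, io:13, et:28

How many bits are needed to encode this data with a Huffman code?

256

Merge the two smallest weights repeatedly:
be(8) + io(13) → 21
de(15) + ze(16) → 31
21 + th(22) → 43
et(28) + 31 → 59
43 + 59 → 102
The encoded length is the sum of every internal node's weight: 21 + 31 + 43 + 59 + 102 = 256 bits.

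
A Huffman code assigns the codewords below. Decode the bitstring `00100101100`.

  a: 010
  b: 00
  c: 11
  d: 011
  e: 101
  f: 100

bfef

Read left to right; each codeword is recognised as soon as it completes (prefix code):
  00→b | 100→f | 101→e | 100→f
Decoded message: bfef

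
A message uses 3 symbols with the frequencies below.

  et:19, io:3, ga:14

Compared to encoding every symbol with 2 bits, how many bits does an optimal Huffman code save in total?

Fixed-length: 2 bits × 36 symbols = 72 bits.
Huffman merges:
merge io(3) and ga(14): 17
merge 17 and et(19): 36
Huffman total = 17 + 36 = 53 bits.
Saving = 72 − 53 = 19 bits.

19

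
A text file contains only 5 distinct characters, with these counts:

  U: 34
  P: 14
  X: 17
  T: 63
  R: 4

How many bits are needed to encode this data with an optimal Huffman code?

Build the Huffman tree bottom-up:
R(4) + P(14) → 18
X(17) + 18 → 35
U(34) + 35 → 69
T(63) + 69 → 132
Each symbol's bit-cost is frequency × depth; summing gives 254 bits (equivalently 18 + 35 + 69 + 132).

254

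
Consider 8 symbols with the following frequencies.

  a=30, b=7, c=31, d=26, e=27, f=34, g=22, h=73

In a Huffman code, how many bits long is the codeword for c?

Repeatedly merge the two smallest:
combine b(7), g(22) → 29
combine d(26), e(27) → 53
combine 29, a(30) → 59
combine c(31), f(34) → 65
combine 53, 59 → 112
combine 65, h(73) → 138
combine 112, 138 → 250
The subtree containing c is merged 3 times, so code length = 3.

3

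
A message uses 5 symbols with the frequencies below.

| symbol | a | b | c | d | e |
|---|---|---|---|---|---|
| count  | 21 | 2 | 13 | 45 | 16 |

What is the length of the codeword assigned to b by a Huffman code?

4

Build the tree from the bottom:
b(2) + c(13) → 15
15 + e(16) → 31
a(21) + 31 → 52
d(45) + 52 → 97
b sits 4 levels below the root, so its codeword is 4 bits.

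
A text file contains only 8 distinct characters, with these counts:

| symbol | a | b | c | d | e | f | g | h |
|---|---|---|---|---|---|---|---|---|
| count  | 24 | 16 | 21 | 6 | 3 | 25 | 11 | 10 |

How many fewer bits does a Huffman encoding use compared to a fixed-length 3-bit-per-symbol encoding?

21

Fixed-length: 3 bits × 116 symbols = 348 bits.
Huffman merges:
combine e(3), d(6) → 9
combine 9, h(10) → 19
combine g(11), b(16) → 27
combine 19, c(21) → 40
combine a(24), f(25) → 49
combine 27, 40 → 67
combine 49, 67 → 116
Huffman total = 9 + 19 + 27 + 40 + 49 + 67 + 116 = 327 bits.
Saving = 348 − 327 = 21 bits.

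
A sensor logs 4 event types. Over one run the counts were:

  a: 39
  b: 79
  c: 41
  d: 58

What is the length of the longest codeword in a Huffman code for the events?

Merge the two lowest-weight nodes at each step:
merge a(39) and c(41): 80
merge d(58) and b(79): 137
merge 80 and 137: 217
The first pair merged (a, c) ends up deepest, at depth 2.

2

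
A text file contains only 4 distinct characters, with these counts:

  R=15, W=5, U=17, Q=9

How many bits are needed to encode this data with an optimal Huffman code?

Greedily combine the two least-frequent nodes:
merge W(5) and Q(9): 14
merge 14 and R(15): 29
merge U(17) and 29: 46
The encoded length is the sum of every internal node's weight: 14 + 29 + 46 = 89 bits.

89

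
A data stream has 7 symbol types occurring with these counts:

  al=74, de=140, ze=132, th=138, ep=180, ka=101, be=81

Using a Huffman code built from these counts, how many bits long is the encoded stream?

2358

Merge the two smallest weights repeatedly:
merge al(74) and be(81): 155
merge ka(101) and ze(132): 233
merge th(138) and de(140): 278
merge 155 and ep(180): 335
merge 233 and 278: 511
merge 335 and 511: 846
Each symbol's bit-cost is frequency × depth; summing gives 2358 bits (equivalently 155 + 233 + 278 + 335 + 511 + 846).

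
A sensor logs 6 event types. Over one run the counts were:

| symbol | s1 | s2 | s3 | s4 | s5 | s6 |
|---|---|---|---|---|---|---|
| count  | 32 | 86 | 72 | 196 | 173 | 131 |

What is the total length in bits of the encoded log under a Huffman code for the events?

Greedily combine the two least-frequent nodes:
combine s1(32), s3(72) → 104
combine s2(86), 104 → 190
combine s6(131), s5(173) → 304
combine 190, s4(196) → 386
combine 304, 386 → 690
The encoded length is the sum of every internal node's weight: 104 + 190 + 304 + 386 + 690 = 1674 bits.

1674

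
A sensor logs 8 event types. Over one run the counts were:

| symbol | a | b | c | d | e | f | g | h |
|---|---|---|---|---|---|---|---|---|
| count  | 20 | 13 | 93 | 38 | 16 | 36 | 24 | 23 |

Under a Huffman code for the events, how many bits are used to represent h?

Repeatedly merge the two smallest:
merge b(13) and e(16): 29
merge a(20) and h(23): 43
merge g(24) and 29: 53
merge f(36) and d(38): 74
merge 43 and 53: 96
merge 74 and c(93): 167
merge 96 and 167: 263
The subtree containing h is merged 3 times, so code length = 3.

3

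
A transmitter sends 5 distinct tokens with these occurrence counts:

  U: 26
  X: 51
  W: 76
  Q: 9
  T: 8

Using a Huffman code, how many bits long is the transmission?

Greedily combine the two least-frequent nodes:
merge T(8) and Q(9): 17
merge 17 and U(26): 43
merge 43 and X(51): 94
merge W(76) and 94: 170
The encoded length is the sum of every internal node's weight: 17 + 43 + 94 + 170 = 324 bits.

324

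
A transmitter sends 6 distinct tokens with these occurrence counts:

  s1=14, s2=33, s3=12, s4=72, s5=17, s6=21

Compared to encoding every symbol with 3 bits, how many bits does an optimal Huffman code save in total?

Fixed-length: 3 bits × 169 symbols = 507 bits.
Huffman merges:
s3(12) + s1(14) → 26
s5(17) + s6(21) → 38
26 + s2(33) → 59
38 + 59 → 97
s4(72) + 97 → 169
Huffman total = 26 + 38 + 59 + 97 + 169 = 389 bits.
Saving = 507 − 389 = 118 bits.

118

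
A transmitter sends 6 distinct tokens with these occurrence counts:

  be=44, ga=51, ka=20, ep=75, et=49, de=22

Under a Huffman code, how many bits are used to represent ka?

4

Build the tree from the bottom:
ka(20) + de(22) → 42
42 + be(44) → 86
et(49) + ga(51) → 100
ep(75) + 86 → 161
100 + 161 → 261
The subtree containing ka is merged 4 times, so code length = 4.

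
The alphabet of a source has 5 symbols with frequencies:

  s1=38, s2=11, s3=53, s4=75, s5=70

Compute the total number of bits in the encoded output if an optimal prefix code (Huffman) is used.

543

Greedily combine the two least-frequent nodes:
combine s2(11), s1(38) → 49
combine 49, s3(53) → 102
combine s5(70), s4(75) → 145
combine 102, 145 → 247
Each symbol's bit-cost is frequency × depth; summing gives 543 bits (equivalently 49 + 102 + 145 + 247).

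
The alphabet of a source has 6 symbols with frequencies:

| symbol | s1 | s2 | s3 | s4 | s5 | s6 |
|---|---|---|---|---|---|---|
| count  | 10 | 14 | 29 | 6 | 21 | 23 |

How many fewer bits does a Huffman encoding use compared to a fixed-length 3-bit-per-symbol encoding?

Fixed-length: 3 bits × 103 symbols = 309 bits.
Huffman merges:
merge s4(6) and s1(10): 16
merge s2(14) and 16: 30
merge s5(21) and s6(23): 44
merge s3(29) and 30: 59
merge 44 and 59: 103
Huffman total = 16 + 30 + 44 + 59 + 103 = 252 bits.
Saving = 309 − 252 = 57 bits.

57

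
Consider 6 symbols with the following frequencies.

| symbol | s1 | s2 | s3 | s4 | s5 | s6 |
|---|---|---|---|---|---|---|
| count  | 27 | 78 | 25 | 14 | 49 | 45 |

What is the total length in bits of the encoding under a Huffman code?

581

Merge the two smallest weights repeatedly:
combine s4(14), s3(25) → 39
combine s1(27), 39 → 66
combine s6(45), s5(49) → 94
combine 66, s2(78) → 144
combine 94, 144 → 238
Each symbol's bit-cost is frequency × depth; summing gives 581 bits (equivalently 39 + 66 + 94 + 144 + 238).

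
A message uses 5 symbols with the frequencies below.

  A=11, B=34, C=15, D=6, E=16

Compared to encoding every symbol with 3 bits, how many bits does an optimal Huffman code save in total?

68

Fixed-length: 3 bits × 82 symbols = 246 bits.
Huffman merges:
merge D(6) and A(11): 17
merge C(15) and E(16): 31
merge 17 and 31: 48
merge B(34) and 48: 82
Huffman total = 17 + 31 + 48 + 82 = 178 bits.
Saving = 246 − 178 = 68 bits.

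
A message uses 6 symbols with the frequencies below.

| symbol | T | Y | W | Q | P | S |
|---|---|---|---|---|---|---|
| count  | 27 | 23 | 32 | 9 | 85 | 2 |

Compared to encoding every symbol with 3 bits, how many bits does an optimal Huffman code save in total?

Fixed-length: 3 bits × 178 symbols = 534 bits.
Huffman merges:
merge S(2) and Q(9): 11
merge 11 and Y(23): 34
merge T(27) and W(32): 59
merge 34 and 59: 93
merge P(85) and 93: 178
Huffman total = 11 + 34 + 59 + 93 + 178 = 375 bits.
Saving = 534 − 375 = 159 bits.

159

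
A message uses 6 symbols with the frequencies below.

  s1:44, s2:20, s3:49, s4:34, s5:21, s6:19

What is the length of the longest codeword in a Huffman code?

3

Merge the two lowest-weight nodes at each step:
s6(19) + s2(20) → 39
s5(21) + s4(34) → 55
39 + s1(44) → 83
s3(49) + 55 → 104
83 + 104 → 187
The rarest symbols sit at the bottom; the longest codeword is 3 bits.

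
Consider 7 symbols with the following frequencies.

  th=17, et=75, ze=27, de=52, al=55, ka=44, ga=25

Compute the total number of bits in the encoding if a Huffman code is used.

797

Greedily combine the two least-frequent nodes:
merge th(17) and ga(25): 42
merge ze(27) and 42: 69
merge ka(44) and de(52): 96
merge al(55) and 69: 124
merge et(75) and 96: 171
merge 124 and 171: 295
The encoded length is the sum of every internal node's weight: 42 + 69 + 96 + 124 + 171 + 295 = 797 bits.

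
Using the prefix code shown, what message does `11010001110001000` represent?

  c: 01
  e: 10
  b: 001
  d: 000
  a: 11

acdaebd

Read left to right; each codeword is recognised as soon as it completes (prefix code):
  11→a | 01→c | 000→d | 11→a | 10→e | 001→b | 000→d
Decoded message: acdaebd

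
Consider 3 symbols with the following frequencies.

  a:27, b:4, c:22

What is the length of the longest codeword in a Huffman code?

2

Merge the two lowest-weight nodes at each step:
merge b(4) and c(22): 26
merge 26 and a(27): 53
The first pair merged (b, c) ends up deepest, at depth 2.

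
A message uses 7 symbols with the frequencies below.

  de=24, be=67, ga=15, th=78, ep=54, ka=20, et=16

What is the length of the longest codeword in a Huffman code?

Merge the two lowest-weight nodes at each step:
ga(15) + et(16) → 31
ka(20) + de(24) → 44
31 + 44 → 75
ep(54) + be(67) → 121
75 + th(78) → 153
121 + 153 → 274
Maximum depth reached is 4.

4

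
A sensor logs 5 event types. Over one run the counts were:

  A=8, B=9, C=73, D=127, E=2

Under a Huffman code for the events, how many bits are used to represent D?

1

Build the tree from the bottom:
merge E(2) and A(8): 10
merge B(9) and 10: 19
merge 19 and C(73): 92
merge 92 and D(127): 219
D is merged only at the final step, so code length = 1.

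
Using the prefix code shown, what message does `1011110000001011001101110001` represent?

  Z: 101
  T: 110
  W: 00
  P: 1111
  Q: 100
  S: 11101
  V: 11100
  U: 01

ZVWWZQTVU

Read left to right; each codeword is recognised as soon as it completes (prefix code):
  101→Z | 11100→V | 00→W | 00→W | 101→Z | 100→Q | 110→T | 11100→V | 01→U
Decoded message: ZVWWZQTVU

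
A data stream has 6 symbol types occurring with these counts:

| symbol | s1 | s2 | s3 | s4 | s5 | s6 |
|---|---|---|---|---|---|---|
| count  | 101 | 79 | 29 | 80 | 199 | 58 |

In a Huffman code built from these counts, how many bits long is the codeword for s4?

Repeatedly merge the two smallest:
s3(29) + s6(58) → 87
s2(79) + s4(80) → 159
87 + s1(101) → 188
159 + 188 → 347
s5(199) + 347 → 546
s4's leaf is at depth 3, giving a 3-bit codeword.

3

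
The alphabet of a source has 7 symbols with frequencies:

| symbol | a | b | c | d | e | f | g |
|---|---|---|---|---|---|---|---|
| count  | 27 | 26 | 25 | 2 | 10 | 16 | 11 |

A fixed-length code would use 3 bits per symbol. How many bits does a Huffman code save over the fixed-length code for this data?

43

Fixed-length: 3 bits × 117 symbols = 351 bits.
Huffman merges:
d(2) + e(10) → 12
g(11) + 12 → 23
f(16) + 23 → 39
c(25) + b(26) → 51
a(27) + 39 → 66
51 + 66 → 117
Huffman total = 12 + 23 + 39 + 51 + 66 + 117 = 308 bits.
Saving = 351 − 308 = 43 bits.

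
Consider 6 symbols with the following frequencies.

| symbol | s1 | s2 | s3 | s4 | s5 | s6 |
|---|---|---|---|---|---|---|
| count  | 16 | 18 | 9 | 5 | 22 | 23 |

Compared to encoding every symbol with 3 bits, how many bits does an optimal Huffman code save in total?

49

Fixed-length: 3 bits × 93 symbols = 279 bits.
Huffman merges:
merge s4(5) and s3(9): 14
merge 14 and s1(16): 30
merge s2(18) and s5(22): 40
merge s6(23) and 30: 53
merge 40 and 53: 93
Huffman total = 14 + 30 + 40 + 53 + 93 = 230 bits.
Saving = 279 − 230 = 49 bits.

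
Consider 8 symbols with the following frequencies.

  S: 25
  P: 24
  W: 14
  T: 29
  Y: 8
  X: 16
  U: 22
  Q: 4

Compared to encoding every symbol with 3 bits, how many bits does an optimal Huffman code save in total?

17

Fixed-length: 3 bits × 142 symbols = 426 bits.
Huffman merges:
Q(4) + Y(8) → 12
12 + W(14) → 26
X(16) + U(22) → 38
P(24) + S(25) → 49
26 + T(29) → 55
38 + 49 → 87
55 + 87 → 142
Huffman total = 12 + 26 + 38 + 49 + 55 + 87 + 142 = 409 bits.
Saving = 426 − 409 = 17 bits.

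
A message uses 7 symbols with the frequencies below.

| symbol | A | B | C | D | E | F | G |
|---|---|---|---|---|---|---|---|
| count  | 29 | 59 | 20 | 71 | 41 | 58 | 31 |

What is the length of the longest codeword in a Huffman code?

Merge the two lowest-weight nodes at each step:
combine C(20), A(29) → 49
combine G(31), E(41) → 72
combine 49, F(58) → 107
combine B(59), D(71) → 130
combine 72, 107 → 179
combine 130, 179 → 309
The rarest symbols sit at the bottom; the longest codeword is 4 bits.

4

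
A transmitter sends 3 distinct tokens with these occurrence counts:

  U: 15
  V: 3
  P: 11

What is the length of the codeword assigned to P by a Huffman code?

2

Huffman merges, smallest pair first:
merge V(3) and P(11): 14
merge 14 and U(15): 29
P's leaf is at depth 2, giving a 2-bit codeword.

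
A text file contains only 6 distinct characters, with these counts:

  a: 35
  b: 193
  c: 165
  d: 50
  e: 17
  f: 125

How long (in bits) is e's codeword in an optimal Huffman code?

4

Huffman merges, smallest pair first:
e(17) + a(35) → 52
d(50) + 52 → 102
102 + f(125) → 227
c(165) + b(193) → 358
227 + 358 → 585
e's leaf is at depth 4, giving a 4-bit codeword.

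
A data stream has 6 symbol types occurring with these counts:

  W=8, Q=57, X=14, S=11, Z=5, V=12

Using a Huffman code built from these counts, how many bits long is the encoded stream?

Greedily combine the two least-frequent nodes:
merge Z(5) and W(8): 13
merge S(11) and V(12): 23
merge 13 and X(14): 27
merge 23 and 27: 50
merge 50 and Q(57): 107
Total encoded bits = sum of merged weights = 13 + 23 + 27 + 50 + 107 = 220.

220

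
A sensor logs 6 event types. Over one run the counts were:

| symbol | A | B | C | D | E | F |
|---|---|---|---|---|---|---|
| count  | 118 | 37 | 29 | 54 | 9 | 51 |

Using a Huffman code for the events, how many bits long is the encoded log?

696

Merge the two smallest weights repeatedly:
combine E(9), C(29) → 38
combine B(37), 38 → 75
combine F(51), D(54) → 105
combine 75, 105 → 180
combine A(118), 180 → 298
Total encoded bits = sum of merged weights = 38 + 75 + 105 + 180 + 298 = 696.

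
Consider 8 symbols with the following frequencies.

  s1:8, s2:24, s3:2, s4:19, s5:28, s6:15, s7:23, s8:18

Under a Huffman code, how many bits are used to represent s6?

3

Build the tree from the bottom:
merge s3(2) and s1(8): 10
merge 10 and s6(15): 25
merge s8(18) and s4(19): 37
merge s7(23) and s2(24): 47
merge 25 and s5(28): 53
merge 37 and 47: 84
merge 53 and 84: 137
s6's leaf is at depth 3, giving a 3-bit codeword.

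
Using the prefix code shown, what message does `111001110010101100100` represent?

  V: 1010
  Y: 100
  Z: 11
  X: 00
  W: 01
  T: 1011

ZYZYVZXY

Read left to right; each codeword is recognised as soon as it completes (prefix code):
  11→Z | 100→Y | 11→Z | 100→Y | 1010→V | 11→Z | 00→X | 100→Y
Decoded message: ZYZYVZXY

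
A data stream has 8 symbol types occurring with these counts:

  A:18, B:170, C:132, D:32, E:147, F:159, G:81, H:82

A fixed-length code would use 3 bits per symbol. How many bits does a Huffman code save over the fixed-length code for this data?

148

Fixed-length: 3 bits × 821 symbols = 2463 bits.
Huffman merges:
merge A(18) and D(32): 50
merge 50 and G(81): 131
merge H(82) and 131: 213
merge C(132) and E(147): 279
merge F(159) and B(170): 329
merge 213 and 279: 492
merge 329 and 492: 821
Huffman total = 50 + 131 + 213 + 279 + 329 + 492 + 821 = 2315 bits.
Saving = 2463 − 2315 = 148 bits.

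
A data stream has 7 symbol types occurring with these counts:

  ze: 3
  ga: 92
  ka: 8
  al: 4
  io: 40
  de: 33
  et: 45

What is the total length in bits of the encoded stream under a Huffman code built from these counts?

Build the Huffman tree bottom-up:
combine ze(3), al(4) → 7
combine 7, ka(8) → 15
combine 15, de(33) → 48
combine io(40), et(45) → 85
combine 48, 85 → 133
combine ga(92), 133 → 225
The encoded length is the sum of every internal node's weight: 7 + 15 + 48 + 85 + 133 + 225 = 513 bits.

513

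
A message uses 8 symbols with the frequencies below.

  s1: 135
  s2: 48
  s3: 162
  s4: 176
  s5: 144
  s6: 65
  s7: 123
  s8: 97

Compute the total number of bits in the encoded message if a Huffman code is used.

Greedily combine the two least-frequent nodes:
merge s2(48) and s6(65): 113
merge s8(97) and 113: 210
merge s7(123) and s1(135): 258
merge s5(144) and s3(162): 306
merge s4(176) and 210: 386
merge 258 and 306: 564
merge 386 and 564: 950
The encoded length is the sum of every internal node's weight: 113 + 210 + 258 + 306 + 386 + 564 + 950 = 2787 bits.

2787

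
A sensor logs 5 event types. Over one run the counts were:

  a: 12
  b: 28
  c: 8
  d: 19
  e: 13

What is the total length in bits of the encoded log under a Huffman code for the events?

180

Merge the two smallest weights repeatedly:
combine c(8), a(12) → 20
combine e(13), d(19) → 32
combine 20, b(28) → 48
combine 32, 48 → 80
The encoded length is the sum of every internal node's weight: 20 + 32 + 48 + 80 = 180 bits.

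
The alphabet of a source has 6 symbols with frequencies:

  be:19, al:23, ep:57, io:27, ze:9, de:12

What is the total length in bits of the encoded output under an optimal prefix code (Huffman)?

348

Greedily combine the two least-frequent nodes:
merge ze(9) and de(12): 21
merge be(19) and 21: 40
merge al(23) and io(27): 50
merge 40 and 50: 90
merge ep(57) and 90: 147
Total encoded bits = sum of merged weights = 21 + 40 + 50 + 90 + 147 = 348.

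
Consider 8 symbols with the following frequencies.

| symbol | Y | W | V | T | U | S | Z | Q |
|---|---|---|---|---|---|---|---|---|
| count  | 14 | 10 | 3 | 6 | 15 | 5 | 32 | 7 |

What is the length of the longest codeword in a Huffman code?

4

Merge the two lowest-weight nodes at each step:
merge V(3) and S(5): 8
merge T(6) and Q(7): 13
merge 8 and W(10): 18
merge 13 and Y(14): 27
merge U(15) and 18: 33
merge 27 and Z(32): 59
merge 33 and 59: 92
The rarest symbols sit at the bottom; the longest codeword is 4 bits.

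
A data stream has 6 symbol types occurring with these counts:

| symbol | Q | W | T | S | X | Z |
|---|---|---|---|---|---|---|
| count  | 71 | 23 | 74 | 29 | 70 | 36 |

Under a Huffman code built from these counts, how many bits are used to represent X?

2

Huffman merges, smallest pair first:
W(23) + S(29) → 52
Z(36) + 52 → 88
X(70) + Q(71) → 141
T(74) + 88 → 162
141 + 162 → 303
X's leaf is at depth 2, giving a 2-bit codeword.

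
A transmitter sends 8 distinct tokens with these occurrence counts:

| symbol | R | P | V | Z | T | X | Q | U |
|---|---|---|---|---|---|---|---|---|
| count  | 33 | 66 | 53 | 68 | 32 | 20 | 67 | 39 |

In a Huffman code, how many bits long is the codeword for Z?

2

Repeatedly merge the two smallest:
combine X(20), T(32) → 52
combine R(33), U(39) → 72
combine 52, V(53) → 105
combine P(66), Q(67) → 133
combine Z(68), 72 → 140
combine 105, 133 → 238
combine 140, 238 → 378
Z sits 2 levels below the root, so its codeword is 2 bits.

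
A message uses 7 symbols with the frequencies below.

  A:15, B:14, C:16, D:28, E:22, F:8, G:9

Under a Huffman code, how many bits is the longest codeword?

Merge the two lowest-weight nodes at each step:
combine F(8), G(9) → 17
combine B(14), A(15) → 29
combine C(16), 17 → 33
combine E(22), D(28) → 50
combine 29, 33 → 62
combine 50, 62 → 112
The first pair merged (F, G) ends up deepest, at depth 4.

4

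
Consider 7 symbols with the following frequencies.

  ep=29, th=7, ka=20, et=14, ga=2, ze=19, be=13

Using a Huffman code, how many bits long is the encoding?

Build the Huffman tree bottom-up:
merge ga(2) and th(7): 9
merge 9 and be(13): 22
merge et(14) and ze(19): 33
merge ka(20) and 22: 42
merge ep(29) and 33: 62
merge 42 and 62: 104
Total encoded bits = sum of merged weights = 9 + 22 + 33 + 42 + 62 + 104 = 272.

272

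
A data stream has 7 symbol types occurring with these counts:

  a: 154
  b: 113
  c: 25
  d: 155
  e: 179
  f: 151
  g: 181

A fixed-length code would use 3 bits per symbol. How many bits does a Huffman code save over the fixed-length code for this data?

222

Fixed-length: 3 bits × 958 symbols = 2874 bits.
Huffman merges:
combine c(25), b(113) → 138
combine 138, f(151) → 289
combine a(154), d(155) → 309
combine e(179), g(181) → 360
combine 289, 309 → 598
combine 360, 598 → 958
Huffman total = 138 + 289 + 309 + 360 + 598 + 958 = 2652 bits.
Saving = 2874 − 2652 = 222 bits.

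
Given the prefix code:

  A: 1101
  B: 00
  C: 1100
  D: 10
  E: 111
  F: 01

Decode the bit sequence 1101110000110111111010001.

Read left to right; each codeword is recognised as soon as it completes (prefix code):
  1101→A | 1100→C | 00→B | 1101→A | 111→E | 1101→A | 00→B | 01→F
Decoded message: ACBAEABF

ACBAEABF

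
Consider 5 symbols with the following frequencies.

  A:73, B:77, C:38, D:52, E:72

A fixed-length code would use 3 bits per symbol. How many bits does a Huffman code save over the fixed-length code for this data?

222

Fixed-length: 3 bits × 312 symbols = 936 bits.
Huffman merges:
C(38) + D(52) → 90
E(72) + A(73) → 145
B(77) + 90 → 167
145 + 167 → 312
Huffman total = 90 + 145 + 167 + 312 = 714 bits.
Saving = 936 − 714 = 222 bits.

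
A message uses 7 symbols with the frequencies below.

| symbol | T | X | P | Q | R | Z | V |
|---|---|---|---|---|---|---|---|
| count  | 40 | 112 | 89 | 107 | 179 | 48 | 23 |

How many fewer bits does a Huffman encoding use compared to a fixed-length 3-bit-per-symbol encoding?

228

Fixed-length: 3 bits × 598 symbols = 1794 bits.
Huffman merges:
combine V(23), T(40) → 63
combine Z(48), 63 → 111
combine P(89), Q(107) → 196
combine 111, X(112) → 223
combine R(179), 196 → 375
combine 223, 375 → 598
Huffman total = 63 + 111 + 196 + 223 + 375 + 598 = 1566 bits.
Saving = 1794 − 1566 = 228 bits.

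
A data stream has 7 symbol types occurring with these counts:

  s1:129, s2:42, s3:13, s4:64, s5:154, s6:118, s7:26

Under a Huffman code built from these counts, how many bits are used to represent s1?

2

Repeatedly merge the two smallest:
combine s3(13), s7(26) → 39
combine 39, s2(42) → 81
combine s4(64), 81 → 145
combine s6(118), s1(129) → 247
combine 145, s5(154) → 299
combine 247, 299 → 546
s1's leaf is at depth 2, giving a 2-bit codeword.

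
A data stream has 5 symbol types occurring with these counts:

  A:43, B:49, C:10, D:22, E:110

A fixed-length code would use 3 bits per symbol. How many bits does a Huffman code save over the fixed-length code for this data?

Fixed-length: 3 bits × 234 symbols = 702 bits.
Huffman merges:
merge C(10) and D(22): 32
merge 32 and A(43): 75
merge B(49) and 75: 124
merge E(110) and 124: 234
Huffman total = 32 + 75 + 124 + 234 = 465 bits.
Saving = 702 − 465 = 237 bits.

237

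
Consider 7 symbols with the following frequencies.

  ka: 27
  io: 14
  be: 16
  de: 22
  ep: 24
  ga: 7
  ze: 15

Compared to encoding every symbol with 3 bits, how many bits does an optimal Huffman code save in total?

Fixed-length: 3 bits × 125 symbols = 375 bits.
Huffman merges:
ga(7) + io(14) → 21
ze(15) + be(16) → 31
21 + de(22) → 43
ep(24) + ka(27) → 51
31 + 43 → 74
51 + 74 → 125
Huffman total = 21 + 31 + 43 + 51 + 74 + 125 = 345 bits.
Saving = 375 − 345 = 30 bits.

30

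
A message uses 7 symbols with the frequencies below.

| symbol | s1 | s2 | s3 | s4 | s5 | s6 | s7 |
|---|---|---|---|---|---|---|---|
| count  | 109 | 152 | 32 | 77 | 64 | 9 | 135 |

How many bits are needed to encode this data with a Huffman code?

1484

Build the Huffman tree bottom-up:
combine s6(9), s3(32) → 41
combine 41, s5(64) → 105
combine s4(77), 105 → 182
combine s1(109), s7(135) → 244
combine s2(152), 182 → 334
combine 244, 334 → 578
Each symbol's bit-cost is frequency × depth; summing gives 1484 bits (equivalently 41 + 105 + 182 + 244 + 334 + 578).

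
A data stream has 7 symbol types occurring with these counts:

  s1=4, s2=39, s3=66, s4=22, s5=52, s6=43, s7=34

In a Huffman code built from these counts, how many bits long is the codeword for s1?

Huffman merges, smallest pair first:
combine s1(4), s4(22) → 26
combine 26, s7(34) → 60
combine s2(39), s6(43) → 82
combine s5(52), 60 → 112
combine s3(66), 82 → 148
combine 112, 148 → 260
s1's leaf is at depth 4, giving a 4-bit codeword.

4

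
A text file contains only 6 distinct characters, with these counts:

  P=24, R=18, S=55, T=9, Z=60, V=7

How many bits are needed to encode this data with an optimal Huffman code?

Greedily combine the two least-frequent nodes:
merge V(7) and T(9): 16
merge 16 and R(18): 34
merge P(24) and 34: 58
merge S(55) and 58: 113
merge Z(60) and 113: 173
Each symbol's bit-cost is frequency × depth; summing gives 394 bits (equivalently 16 + 34 + 58 + 113 + 173).

394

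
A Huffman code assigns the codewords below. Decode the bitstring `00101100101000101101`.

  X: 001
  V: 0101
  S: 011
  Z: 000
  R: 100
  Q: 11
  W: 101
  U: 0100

Read left to right; each codeword is recognised as soon as it completes (prefix code):
  001→X | 011→S | 001→X | 0100→U | 0101→V | 101→W
Decoded message: XSXUVW

XSXUVW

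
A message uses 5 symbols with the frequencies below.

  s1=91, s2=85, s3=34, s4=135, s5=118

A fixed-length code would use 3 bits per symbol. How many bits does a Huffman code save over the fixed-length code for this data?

344

Fixed-length: 3 bits × 463 symbols = 1389 bits.
Huffman merges:
combine s3(34), s2(85) → 119
combine s1(91), s5(118) → 209
combine 119, s4(135) → 254
combine 209, 254 → 463
Huffman total = 119 + 209 + 254 + 463 = 1045 bits.
Saving = 1389 − 1045 = 344 bits.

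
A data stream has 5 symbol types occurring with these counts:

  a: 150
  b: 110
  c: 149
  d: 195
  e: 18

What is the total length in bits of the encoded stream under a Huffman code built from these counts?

Greedily combine the two least-frequent nodes:
e(18) + b(110) → 128
128 + c(149) → 277
a(150) + d(195) → 345
277 + 345 → 622
The encoded length is the sum of every internal node's weight: 128 + 277 + 345 + 622 = 1372 bits.

1372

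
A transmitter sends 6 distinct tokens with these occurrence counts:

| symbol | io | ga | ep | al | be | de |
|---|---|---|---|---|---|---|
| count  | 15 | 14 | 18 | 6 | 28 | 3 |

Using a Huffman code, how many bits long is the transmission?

Build the Huffman tree bottom-up:
merge de(3) and al(6): 9
merge 9 and ga(14): 23
merge io(15) and ep(18): 33
merge 23 and be(28): 51
merge 33 and 51: 84
The encoded length is the sum of every internal node's weight: 9 + 23 + 33 + 51 + 84 = 200 bits.

200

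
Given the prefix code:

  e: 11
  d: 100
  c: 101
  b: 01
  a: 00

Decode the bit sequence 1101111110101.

ebeecb

Read left to right; each codeword is recognised as soon as it completes (prefix code):
  11→e | 01→b | 11→e | 11→e | 101→c | 01→b
Decoded message: ebeecb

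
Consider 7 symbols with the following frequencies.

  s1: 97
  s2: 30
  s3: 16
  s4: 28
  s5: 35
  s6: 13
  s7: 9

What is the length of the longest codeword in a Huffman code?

5

Merge the two lowest-weight nodes at each step:
s7(9) + s6(13) → 22
s3(16) + 22 → 38
s4(28) + s2(30) → 58
s5(35) + 38 → 73
58 + 73 → 131
s1(97) + 131 → 228
The first pair merged (s7, s6) ends up deepest, at depth 5.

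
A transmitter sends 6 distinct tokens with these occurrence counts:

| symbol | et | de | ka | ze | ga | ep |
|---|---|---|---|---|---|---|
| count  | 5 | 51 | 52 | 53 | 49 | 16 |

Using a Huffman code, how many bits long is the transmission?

Build the Huffman tree bottom-up:
combine et(5), ep(16) → 21
combine 21, ga(49) → 70
combine de(51), ka(52) → 103
combine ze(53), 70 → 123
combine 103, 123 → 226
The encoded length is the sum of every internal node's weight: 21 + 70 + 103 + 123 + 226 = 543 bits.

543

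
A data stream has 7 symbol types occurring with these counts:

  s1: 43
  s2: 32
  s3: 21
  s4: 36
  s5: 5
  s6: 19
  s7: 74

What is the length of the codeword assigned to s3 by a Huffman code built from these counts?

Huffman merges, smallest pair first:
s5(5) + s6(19) → 24
s3(21) + 24 → 45
s2(32) + s4(36) → 68
s1(43) + 45 → 88
68 + s7(74) → 142
88 + 142 → 230
The subtree containing s3 is merged 3 times, so code length = 3.

3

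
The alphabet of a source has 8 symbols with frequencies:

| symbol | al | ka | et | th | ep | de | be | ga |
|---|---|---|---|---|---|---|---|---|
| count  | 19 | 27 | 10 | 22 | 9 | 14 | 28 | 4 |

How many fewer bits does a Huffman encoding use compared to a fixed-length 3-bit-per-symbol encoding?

Fixed-length: 3 bits × 133 symbols = 399 bits.
Huffman merges:
combine ga(4), ep(9) → 13
combine et(10), 13 → 23
combine de(14), al(19) → 33
combine th(22), 23 → 45
combine ka(27), be(28) → 55
combine 33, 45 → 78
combine 55, 78 → 133
Huffman total = 13 + 23 + 33 + 45 + 55 + 78 + 133 = 380 bits.
Saving = 399 − 380 = 19 bits.

19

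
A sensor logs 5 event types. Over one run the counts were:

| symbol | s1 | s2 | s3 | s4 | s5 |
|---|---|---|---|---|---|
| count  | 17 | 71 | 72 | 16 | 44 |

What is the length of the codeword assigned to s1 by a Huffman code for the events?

3

Repeatedly merge the two smallest:
s4(16) + s1(17) → 33
33 + s5(44) → 77
s2(71) + s3(72) → 143
77 + 143 → 220
The subtree containing s1 is merged 3 times, so code length = 3.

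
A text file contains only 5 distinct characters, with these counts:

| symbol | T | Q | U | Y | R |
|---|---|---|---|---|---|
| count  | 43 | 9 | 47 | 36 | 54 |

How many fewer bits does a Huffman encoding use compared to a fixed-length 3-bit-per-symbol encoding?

144

Fixed-length: 3 bits × 189 symbols = 567 bits.
Huffman merges:
merge Q(9) and Y(36): 45
merge T(43) and 45: 88
merge U(47) and R(54): 101
merge 88 and 101: 189
Huffman total = 45 + 88 + 101 + 189 = 423 bits.
Saving = 567 − 423 = 144 bits.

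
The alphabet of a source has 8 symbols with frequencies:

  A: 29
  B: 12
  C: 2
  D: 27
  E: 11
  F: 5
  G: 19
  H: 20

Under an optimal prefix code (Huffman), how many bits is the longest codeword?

5

Merge the two lowest-weight nodes at each step:
C(2) + F(5) → 7
7 + E(11) → 18
B(12) + 18 → 30
G(19) + H(20) → 39
D(27) + A(29) → 56
30 + 39 → 69
56 + 69 → 125
The rarest symbols sit at the bottom; the longest codeword is 5 bits.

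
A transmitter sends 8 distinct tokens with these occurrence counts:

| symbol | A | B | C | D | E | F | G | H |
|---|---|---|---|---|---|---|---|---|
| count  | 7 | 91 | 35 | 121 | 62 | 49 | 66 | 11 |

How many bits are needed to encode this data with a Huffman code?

Build the Huffman tree bottom-up:
combine A(7), H(11) → 18
combine 18, C(35) → 53
combine F(49), 53 → 102
combine E(62), G(66) → 128
combine B(91), 102 → 193
combine D(121), 128 → 249
combine 193, 249 → 442
The encoded length is the sum of every internal node's weight: 18 + 53 + 102 + 128 + 193 + 249 + 442 = 1185 bits.

1185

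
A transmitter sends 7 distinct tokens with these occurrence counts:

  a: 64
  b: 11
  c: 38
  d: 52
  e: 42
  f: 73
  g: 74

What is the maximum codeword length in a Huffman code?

Merge the two lowest-weight nodes at each step:
merge b(11) and c(38): 49
merge e(42) and 49: 91
merge d(52) and a(64): 116
merge f(73) and g(74): 147
merge 91 and 116: 207
merge 147 and 207: 354
The rarest symbols sit at the bottom; the longest codeword is 4 bits.

4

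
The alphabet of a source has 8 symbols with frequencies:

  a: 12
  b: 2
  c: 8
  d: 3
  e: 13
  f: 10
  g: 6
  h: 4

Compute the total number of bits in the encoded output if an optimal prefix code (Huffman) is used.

Build the Huffman tree bottom-up:
combine b(2), d(3) → 5
combine h(4), 5 → 9
combine g(6), c(8) → 14
combine 9, f(10) → 19
combine a(12), e(13) → 25
combine 14, 19 → 33
combine 25, 33 → 58
The encoded length is the sum of every internal node's weight: 5 + 9 + 14 + 19 + 25 + 33 + 58 = 163 bits.

163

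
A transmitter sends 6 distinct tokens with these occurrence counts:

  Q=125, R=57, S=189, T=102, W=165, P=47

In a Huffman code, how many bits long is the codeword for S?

Repeatedly merge the two smallest:
combine P(47), R(57) → 104
combine T(102), 104 → 206
combine Q(125), W(165) → 290
combine S(189), 206 → 395
combine 290, 395 → 685
The subtree containing S is merged 2 times, so code length = 2.

2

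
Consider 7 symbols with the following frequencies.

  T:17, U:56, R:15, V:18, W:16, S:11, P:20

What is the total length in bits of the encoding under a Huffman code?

403

Build the Huffman tree bottom-up:
merge S(11) and R(15): 26
merge W(16) and T(17): 33
merge V(18) and P(20): 38
merge 26 and 33: 59
merge 38 and U(56): 94
merge 59 and 94: 153
Total encoded bits = sum of merged weights = 26 + 33 + 38 + 59 + 94 + 153 = 403.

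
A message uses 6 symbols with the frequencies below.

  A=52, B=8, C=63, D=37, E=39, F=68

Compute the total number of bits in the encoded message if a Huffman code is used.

663

Greedily combine the two least-frequent nodes:
B(8) + D(37) → 45
E(39) + 45 → 84
A(52) + C(63) → 115
F(68) + 84 → 152
115 + 152 → 267
Total encoded bits = sum of merged weights = 45 + 84 + 115 + 152 + 267 = 663.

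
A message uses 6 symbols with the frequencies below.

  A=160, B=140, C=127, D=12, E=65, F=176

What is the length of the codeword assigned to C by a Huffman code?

3

Repeatedly merge the two smallest:
merge D(12) and E(65): 77
merge 77 and C(127): 204
merge B(140) and A(160): 300
merge F(176) and 204: 380
merge 300 and 380: 680
C's leaf is at depth 3, giving a 3-bit codeword.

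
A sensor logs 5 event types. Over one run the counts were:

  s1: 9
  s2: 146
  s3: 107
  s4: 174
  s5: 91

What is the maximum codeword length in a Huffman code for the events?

Merge the two lowest-weight nodes at each step:
combine s1(9), s5(91) → 100
combine 100, s3(107) → 207
combine s2(146), s4(174) → 320
combine 207, 320 → 527
The rarest symbols sit at the bottom; the longest codeword is 3 bits.

3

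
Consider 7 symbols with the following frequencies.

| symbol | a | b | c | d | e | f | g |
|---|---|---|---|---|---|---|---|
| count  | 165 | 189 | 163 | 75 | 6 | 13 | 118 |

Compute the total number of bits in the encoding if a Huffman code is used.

Build the Huffman tree bottom-up:
combine e(6), f(13) → 19
combine 19, d(75) → 94
combine 94, g(118) → 212
combine c(163), a(165) → 328
combine b(189), 212 → 401
combine 328, 401 → 729
Total encoded bits = sum of merged weights = 19 + 94 + 212 + 328 + 401 + 729 = 1783.

1783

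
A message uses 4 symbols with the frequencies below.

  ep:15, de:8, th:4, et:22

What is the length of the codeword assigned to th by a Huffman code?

Build the tree from the bottom:
th(4) + de(8) → 12
12 + ep(15) → 27
et(22) + 27 → 49
The subtree containing th is merged 3 times, so code length = 3.

3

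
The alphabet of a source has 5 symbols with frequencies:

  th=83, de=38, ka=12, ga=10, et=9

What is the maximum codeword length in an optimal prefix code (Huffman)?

Merge the two lowest-weight nodes at each step:
et(9) + ga(10) → 19
ka(12) + 19 → 31
31 + de(38) → 69
69 + th(83) → 152
Maximum depth reached is 4.

4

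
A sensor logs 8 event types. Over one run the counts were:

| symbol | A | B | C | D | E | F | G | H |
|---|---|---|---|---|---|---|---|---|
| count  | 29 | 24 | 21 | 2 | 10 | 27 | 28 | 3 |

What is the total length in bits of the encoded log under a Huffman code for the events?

Build the Huffman tree bottom-up:
merge D(2) and H(3): 5
merge 5 and E(10): 15
merge 15 and C(21): 36
merge B(24) and F(27): 51
merge G(28) and A(29): 57
merge 36 and 51: 87
merge 57 and 87: 144
The encoded length is the sum of every internal node's weight: 5 + 15 + 36 + 51 + 57 + 87 + 144 = 395 bits.

395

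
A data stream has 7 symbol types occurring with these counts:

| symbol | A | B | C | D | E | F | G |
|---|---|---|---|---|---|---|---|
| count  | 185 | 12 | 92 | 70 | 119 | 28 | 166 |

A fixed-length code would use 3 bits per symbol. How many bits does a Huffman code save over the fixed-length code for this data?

Fixed-length: 3 bits × 672 symbols = 2016 bits.
Huffman merges:
B(12) + F(28) → 40
40 + D(70) → 110
C(92) + 110 → 202
E(119) + G(166) → 285
A(185) + 202 → 387
285 + 387 → 672
Huffman total = 40 + 110 + 202 + 285 + 387 + 672 = 1696 bits.
Saving = 2016 − 1696 = 320 bits.

320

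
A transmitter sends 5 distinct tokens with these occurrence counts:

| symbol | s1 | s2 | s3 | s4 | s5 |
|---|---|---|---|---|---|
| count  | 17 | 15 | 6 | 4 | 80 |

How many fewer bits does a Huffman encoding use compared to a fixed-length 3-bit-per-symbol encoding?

167

Fixed-length: 3 bits × 122 symbols = 366 bits.
Huffman merges:
combine s4(4), s3(6) → 10
combine 10, s2(15) → 25
combine s1(17), 25 → 42
combine 42, s5(80) → 122
Huffman total = 10 + 25 + 42 + 122 = 199 bits.
Saving = 366 − 199 = 167 bits.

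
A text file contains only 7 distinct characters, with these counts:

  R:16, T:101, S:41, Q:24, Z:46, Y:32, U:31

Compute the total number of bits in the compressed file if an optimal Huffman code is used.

Greedily combine the two least-frequent nodes:
combine R(16), Q(24) → 40
combine U(31), Y(32) → 63
combine 40, S(41) → 81
combine Z(46), 63 → 109
combine 81, T(101) → 182
combine 109, 182 → 291
Total encoded bits = sum of merged weights = 40 + 63 + 81 + 109 + 182 + 291 = 766.

766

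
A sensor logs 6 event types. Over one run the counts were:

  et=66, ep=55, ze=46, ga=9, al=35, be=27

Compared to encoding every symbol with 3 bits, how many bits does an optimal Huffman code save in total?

131

Fixed-length: 3 bits × 238 symbols = 714 bits.
Huffman merges:
merge ga(9) and be(27): 36
merge al(35) and 36: 71
merge ze(46) and ep(55): 101
merge et(66) and 71: 137
merge 101 and 137: 238
Huffman total = 36 + 71 + 101 + 137 + 238 = 583 bits.
Saving = 714 − 583 = 131 bits.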